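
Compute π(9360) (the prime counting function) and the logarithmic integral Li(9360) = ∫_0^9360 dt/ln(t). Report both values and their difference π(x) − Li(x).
π(9360) = 1158;  Li(9360) ≈ 1176.40;  π(x) − Li(x) ≈ -18.40.

Direct count of primes ≤ 9360 gives π(9360) = 1158. Numerical evaluation of the logarithmic integral gives Li(9360) ≈ 1176.40. The difference π(x) − Li(x) ≈ -18.40 is typically negative for small/moderate x (Li(x) overestimates), though Littlewood's theorem shows this sign changes infinitely often.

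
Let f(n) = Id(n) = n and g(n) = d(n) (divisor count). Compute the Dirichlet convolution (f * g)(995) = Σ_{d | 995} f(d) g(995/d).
(Id * d)(995) = 1407

Divisors of 995: [1, 5, 199, 995]. For each d | 995:
  d = 1: Id(1) · d(995/1) = 1 · 4 = 4
  d = 5: Id(5) · d(995/5) = 5 · 2 = 10
  d = 199: Id(199) · d(995/199) = 199 · 2 = 398
  d = 995: Id(995) · d(995/995) = 995 · 1 = 995
Summing: (Id * d)(995) = 4 + 10 + 398 + 995 = 1407.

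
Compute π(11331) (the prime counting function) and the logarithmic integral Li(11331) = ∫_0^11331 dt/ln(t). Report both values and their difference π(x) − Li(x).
π(11331) = 1370;  Li(11331) ≈ 1389.66;  π(x) − Li(x) ≈ -19.66.

Direct count of primes ≤ 11331 gives π(11331) = 1370. Numerical evaluation of the logarithmic integral gives Li(11331) ≈ 1389.66. The difference π(x) − Li(x) ≈ -19.66 is typically negative for small/moderate x (Li(x) overestimates), though Littlewood's theorem shows this sign changes infinitely often.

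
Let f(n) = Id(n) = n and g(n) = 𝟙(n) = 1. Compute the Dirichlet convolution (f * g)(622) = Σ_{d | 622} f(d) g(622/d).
(Id * 𝟙)(622) = 936

Divisors of 622: [1, 2, 311, 622]. For each d | 622:
  d = 1: Id(1) · 𝟙(622/1) = 1 · 1 = 1
  d = 2: Id(2) · 𝟙(622/2) = 2 · 1 = 2
  d = 311: Id(311) · 𝟙(622/311) = 311 · 1 = 311
  d = 622: Id(622) · 𝟙(622/622) = 622 · 1 = 622
Summing: (Id * 𝟙)(622) = 1 + 2 + 311 + 622 = 936.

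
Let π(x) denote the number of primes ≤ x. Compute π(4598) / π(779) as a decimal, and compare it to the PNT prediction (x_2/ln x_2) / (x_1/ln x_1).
π(4598)/π(779) = 622/137 ≈ 4.5401;  PNT prediction ≈ 4.6599.

π(779) = 137 and π(4598) = 622, so π(4598)/π(779) ≈ 4.5401. The PNT-predicted ratio is (4598/ln(4598)) / (779/ln(779)) ≈ 4.6599. The two agree to within a few percent, as expected.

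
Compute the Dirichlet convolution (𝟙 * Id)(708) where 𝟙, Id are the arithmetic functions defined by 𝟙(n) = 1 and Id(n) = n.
(𝟙 * Id)(708) = 1680

Divisors of 708: [1, 2, 3, 4, 6, 12, 59, 118, 177, 236, 354, 708]. For each d | 708:
  d = 1: 𝟙(1) · Id(708/1) = 1 · 708 = 708
  d = 2: 𝟙(2) · Id(708/2) = 1 · 354 = 354
  d = 3: 𝟙(3) · Id(708/3) = 1 · 236 = 236
  d = 4: 𝟙(4) · Id(708/4) = 1 · 177 = 177
  d = 6: 𝟙(6) · Id(708/6) = 1 · 118 = 118
  d = 12: 𝟙(12) · Id(708/12) = 1 · 59 = 59
  d = 59: 𝟙(59) · Id(708/59) = 1 · 12 = 12
  d = 118: 𝟙(118) · Id(708/118) = 1 · 6 = 6
  d = 177: 𝟙(177) · Id(708/177) = 1 · 4 = 4
  d = 236: 𝟙(236) · Id(708/236) = 1 · 3 = 3
  d = 354: 𝟙(354) · Id(708/354) = 1 · 2 = 2
  d = 708: 𝟙(708) · Id(708/708) = 1 · 1 = 1
Summing: (𝟙 * Id)(708) = 708 + 354 + 236 + 177 + 118 + 59 + 12 + 6 + 4 + 3 + 2 + 1 = 1680.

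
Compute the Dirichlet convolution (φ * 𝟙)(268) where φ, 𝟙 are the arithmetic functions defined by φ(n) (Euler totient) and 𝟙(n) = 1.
(φ * 𝟙)(268) = 268

Divisors of 268: [1, 2, 4, 67, 134, 268]. For each d | 268:
  d = 1: φ(1) · 𝟙(268/1) = 1 · 1 = 1
  d = 2: φ(2) · 𝟙(268/2) = 1 · 1 = 1
  d = 4: φ(4) · 𝟙(268/4) = 2 · 1 = 2
  d = 67: φ(67) · 𝟙(268/67) = 66 · 1 = 66
  d = 134: φ(134) · 𝟙(268/134) = 66 · 1 = 66
  d = 268: φ(268) · 𝟙(268/268) = 132 · 1 = 132
Summing: (φ * 𝟙)(268) = 1 + 1 + 2 + 66 + 66 + 132 = 268.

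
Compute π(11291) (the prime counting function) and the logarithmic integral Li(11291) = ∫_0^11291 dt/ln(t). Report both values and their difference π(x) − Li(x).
π(11291) = 1365;  Li(11291) ≈ 1385.37;  π(x) − Li(x) ≈ -20.37.

Direct count of primes ≤ 11291 gives π(11291) = 1365. Numerical evaluation of the logarithmic integral gives Li(11291) ≈ 1385.37. The difference π(x) − Li(x) ≈ -20.37 is typically negative for small/moderate x (Li(x) overestimates), though Littlewood's theorem shows this sign changes infinitely often.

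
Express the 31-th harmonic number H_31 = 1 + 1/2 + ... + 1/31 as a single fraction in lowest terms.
H_31 = 290774257297357/72201776446800

Direct summation: H_31 = 1 + 1/2 + ... + 1/31. The least common denominator is lcm(1, ..., 31) = 72201776446800; over this denominator the numerator is 72201776446800 + 36100888223400 + 24067258815600 + 18050444111700 + 14440355289360 + 12033629407800 + 10314539492400 + 9025222055850 + 8022419605200 + 7220177644680 + 6563797858800 + 6016814703900 + 5553982803600 + 5157269746200 + 4813451763120 + 4512611027925 + 4247163320400 + 4011209802600 + 3800093497200 + 3610088822340 + 3438179830800 + 3281898929400 + 3139207671600 + 3008407351950 + 2888071057872 + 2776991401800 + 2674139868400 + 2578634873100 + 2489716429200 + 2406725881560 + 2329089562800 = 290774257297357, so H_31 = 290774257297357/72201776446800 (already in lowest terms) ≈ 4.02725. (The PNT-adjacent estimate ln(31) + γ ≈ 4.01120 matches within O(1/n).)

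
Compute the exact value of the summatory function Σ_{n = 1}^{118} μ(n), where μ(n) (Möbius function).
Σ_{n ≤ 118} μ(n) = -4

Compute μ(n) for each 1 ≤ n ≤ 118: μ(1) = 1, μ(2) = -1, μ(3) = -1, μ(4) = 0, μ(5) = -1, μ(6) = 1, μ(7) = -1, μ(8) = 0, μ(9) = 0, μ(10) = 1, μ(11) = -1, μ(12) = 0, μ(13) = -1, μ(14) = 1, μ(15) = 1, μ(16) = 0, μ(17) = -1, μ(18) = 0, μ(19) = -1, μ(20) = 0, μ(21) = 1, μ(22) = 1, μ(23) = -1, μ(24) = 0, μ(25) = 0, μ(26) = 1, μ(27) = 0, μ(28) = 0, μ(29) = -1, μ(30) = -1, μ(31) = -1, μ(32) = 0, μ(33) = 1, μ(34) = 1, μ(35) = 1, μ(36) = 0, μ(37) = -1, μ(38) = 1, μ(39) = 1, μ(40) = 0, μ(41) = -1, μ(42) = -1, μ(43) = -1, μ(44) = 0, μ(45) = 0, μ(46) = 1, μ(47) = -1, μ(48) = 0, μ(49) = 0, μ(50) = 0, μ(51) = 1, μ(52) = 0, μ(53) = -1, μ(54) = 0, μ(55) = 1, μ(56) = 0, μ(57) = 1, μ(58) = 1, μ(59) = -1, μ(60) = 0, μ(61) = -1, μ(62) = 1, μ(63) = 0, μ(64) = 0, μ(65) = 1, μ(66) = -1, μ(67) = -1, μ(68) = 0, μ(69) = 1, μ(70) = -1, μ(71) = -1, μ(72) = 0, μ(73) = -1, μ(74) = 1, μ(75) = 0, μ(76) = 0, μ(77) = 1, μ(78) = -1, μ(79) = -1, μ(80) = 0, μ(81) = 0, μ(82) = 1, μ(83) = -1, μ(84) = 0, μ(85) = 1, μ(86) = 1, μ(87) = 1, μ(88) = 0, μ(89) = -1, μ(90) = 0, μ(91) = 1, μ(92) = 0, μ(93) = 1, μ(94) = 1, μ(95) = 1, μ(96) = 0, μ(97) = -1, μ(98) = 0, μ(99) = 0, μ(100) = 0, μ(101) = -1, μ(102) = -1, μ(103) = -1, μ(104) = 0, μ(105) = -1, μ(106) = 1, μ(107) = -1, μ(108) = 0, μ(109) = -1, μ(110) = -1, μ(111) = 1, μ(112) = 0, μ(113) = -1, μ(114) = -1, μ(115) = 1, μ(116) = 0, μ(117) = 0, μ(118) = 1. Summing all 118 values: -4. (Mertens function M(x) = Σ_{n ≤ x} μ(n); on average M(x) should be small (PNT ⟺ M(x) = o(x)).)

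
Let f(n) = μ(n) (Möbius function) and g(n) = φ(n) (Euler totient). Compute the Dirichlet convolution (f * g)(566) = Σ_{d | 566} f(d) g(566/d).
(μ * φ)(566) = 0

Divisors of 566: [1, 2, 283, 566]. For each d | 566:
  d = 1: μ(1) · φ(566/1) = 1 · 282 = 282
  d = 2: μ(2) · φ(566/2) = -1 · 282 = -282
  d = 283: μ(283) · φ(566/283) = -1 · 1 = -1
  d = 566: μ(566) · φ(566/566) = 1 · 1 = 1
Summing: (μ * φ)(566) = 282 + -282 + -1 + 1 = 0.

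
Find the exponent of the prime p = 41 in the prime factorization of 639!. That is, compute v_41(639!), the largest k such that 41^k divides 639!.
v_41(639!) = 15

Legendre's formula: v_p(n!) = Σ_{k ≥ 1} ⌊n / p^k⌋. For p = 41, n = 639, the terms are:
  ⌊639/41^1⌋ = ⌊639/41⌋ = 15
(the next term ⌊639/41^2⌋ = 0, terminating the sum). Summing: v_41(639!) = 15 = 15.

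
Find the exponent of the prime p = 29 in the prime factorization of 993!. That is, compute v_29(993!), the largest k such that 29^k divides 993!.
v_29(993!) = 35

Legendre's formula: v_p(n!) = Σ_{k ≥ 1} ⌊n / p^k⌋. For p = 29, n = 993, the terms are:
  ⌊993/29^1⌋ = ⌊993/29⌋ = 34
  ⌊993/29^2⌋ = ⌊993/841⌋ = 1
(the next term ⌊993/29^3⌋ = 0, terminating the sum). Summing: v_29(993!) = 34 + 1 = 35.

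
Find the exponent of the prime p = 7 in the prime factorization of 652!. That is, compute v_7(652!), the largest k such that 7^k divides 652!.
v_7(652!) = 107

Legendre's formula: v_p(n!) = Σ_{k ≥ 1} ⌊n / p^k⌋. For p = 7, n = 652, the terms are:
  ⌊652/7^1⌋ = ⌊652/7⌋ = 93
  ⌊652/7^2⌋ = ⌊652/49⌋ = 13
  ⌊652/7^3⌋ = ⌊652/343⌋ = 1
(the next term ⌊652/7^4⌋ = 0, terminating the sum). Summing: v_7(652!) = 93 + 13 + 1 = 107.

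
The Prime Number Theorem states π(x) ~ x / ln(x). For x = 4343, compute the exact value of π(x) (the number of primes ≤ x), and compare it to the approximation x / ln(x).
π(4343) = 593;  x/ln(x) ≈ 518.49;  relative error ≈ 12.57%.

Directly count primes up to 4343: π(4343) = 593. The PNT approximation gives 4343/ln(4343) ≈ 4343/8.37632 ≈ 518.49. Relative error (π(x) − x/ln(x)) / π(x) ≈ 12.57%; the approximation is known to undercount slightly (Li(x) is a better estimate).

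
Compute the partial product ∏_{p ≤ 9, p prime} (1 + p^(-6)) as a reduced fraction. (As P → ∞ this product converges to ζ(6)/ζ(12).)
∏ = 17446405561/17153224200

The primes p ≤ 9 are [2, 3, 5, 7]. For each, (1 + 1/p^6) = (p^6 + 1)/p^6. Multiplying these fractions over p ∈ [2, 3, 5, 7] gives 17446405561/17153224200. (In the limit P → ∞ this tends to ζ(6)/ζ(12).)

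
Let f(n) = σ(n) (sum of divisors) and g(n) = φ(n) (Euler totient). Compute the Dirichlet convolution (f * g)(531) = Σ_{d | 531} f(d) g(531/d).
(σ * φ)(531) = 3186

Divisors of 531: [1, 3, 9, 59, 177, 531]. For each d | 531:
  d = 1: σ(1) · φ(531/1) = 1 · 348 = 348
  d = 3: σ(3) · φ(531/3) = 4 · 116 = 464
  d = 9: σ(9) · φ(531/9) = 13 · 58 = 754
  d = 59: σ(59) · φ(531/59) = 60 · 6 = 360
  d = 177: σ(177) · φ(531/177) = 240 · 2 = 480
  d = 531: σ(531) · φ(531/531) = 780 · 1 = 780
Summing: (σ * φ)(531) = 348 + 464 + 754 + 360 + 480 + 780 = 3186.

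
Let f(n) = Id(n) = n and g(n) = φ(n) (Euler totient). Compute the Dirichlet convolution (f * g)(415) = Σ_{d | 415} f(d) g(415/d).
(Id * φ)(415) = 1485

Divisors of 415: [1, 5, 83, 415]. For each d | 415:
  d = 1: Id(1) · φ(415/1) = 1 · 328 = 328
  d = 5: Id(5) · φ(415/5) = 5 · 82 = 410
  d = 83: Id(83) · φ(415/83) = 83 · 4 = 332
  d = 415: Id(415) · φ(415/415) = 415 · 1 = 415
Summing: (Id * φ)(415) = 328 + 410 + 332 + 415 = 1485.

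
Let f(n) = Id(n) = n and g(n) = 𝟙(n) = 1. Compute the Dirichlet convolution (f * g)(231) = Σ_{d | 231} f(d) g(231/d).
(Id * 𝟙)(231) = 384

Divisors of 231: [1, 3, 7, 11, 21, 33, 77, 231]. For each d | 231:
  d = 1: Id(1) · 𝟙(231/1) = 1 · 1 = 1
  d = 3: Id(3) · 𝟙(231/3) = 3 · 1 = 3
  d = 7: Id(7) · 𝟙(231/7) = 7 · 1 = 7
  d = 11: Id(11) · 𝟙(231/11) = 11 · 1 = 11
  d = 21: Id(21) · 𝟙(231/21) = 21 · 1 = 21
  d = 33: Id(33) · 𝟙(231/33) = 33 · 1 = 33
  d = 77: Id(77) · 𝟙(231/77) = 77 · 1 = 77
  d = 231: Id(231) · 𝟙(231/231) = 231 · 1 = 231
Summing: (Id * 𝟙)(231) = 1 + 3 + 7 + 11 + 21 + 33 + 77 + 231 = 384.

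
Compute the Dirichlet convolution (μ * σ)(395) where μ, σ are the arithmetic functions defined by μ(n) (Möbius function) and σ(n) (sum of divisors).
(μ * σ)(395) = 395

Divisors of 395: [1, 5, 79, 395]. For each d | 395:
  d = 1: μ(1) · σ(395/1) = 1 · 480 = 480
  d = 5: μ(5) · σ(395/5) = -1 · 80 = -80
  d = 79: μ(79) · σ(395/79) = -1 · 6 = -6
  d = 395: μ(395) · σ(395/395) = 1 · 1 = 1
Summing: (μ * σ)(395) = 480 + -80 + -6 + 1 = 395.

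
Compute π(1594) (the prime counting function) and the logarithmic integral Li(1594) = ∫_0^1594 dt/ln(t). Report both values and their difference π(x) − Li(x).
π(1594) = 250;  Li(1594) ≈ 260.61;  π(x) − Li(x) ≈ -10.61.

Direct count of primes ≤ 1594 gives π(1594) = 250. Numerical evaluation of the logarithmic integral gives Li(1594) ≈ 260.61. The difference π(x) − Li(x) ≈ -10.61 is typically negative for small/moderate x (Li(x) overestimates), though Littlewood's theorem shows this sign changes infinitely often.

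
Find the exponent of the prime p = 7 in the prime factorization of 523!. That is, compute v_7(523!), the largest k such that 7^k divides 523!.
v_7(523!) = 85

Legendre's formula: v_p(n!) = Σ_{k ≥ 1} ⌊n / p^k⌋. For p = 7, n = 523, the terms are:
  ⌊523/7^1⌋ = ⌊523/7⌋ = 74
  ⌊523/7^2⌋ = ⌊523/49⌋ = 10
  ⌊523/7^3⌋ = ⌊523/343⌋ = 1
(the next term ⌊523/7^4⌋ = 0, terminating the sum). Summing: v_7(523!) = 74 + 10 + 1 = 85.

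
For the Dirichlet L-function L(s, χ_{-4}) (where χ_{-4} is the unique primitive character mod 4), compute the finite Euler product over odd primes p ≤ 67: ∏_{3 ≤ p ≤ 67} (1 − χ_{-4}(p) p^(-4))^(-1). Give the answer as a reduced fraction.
∏ = 1651066280281380138536686837541579766361280941939967829361597654494040671703/1669523570694536178861740034086625672835197425049896317943747132528787456000

The odd primes p ≤ 67 are [3, 5, 7, 11, 13, 17, 19, 23, 29, 31, 37, 41, 43, 47, 53, 59, 61, 67]. For each, χ(p) = 1 if p ≡ 1 mod 4, χ(p) = −1 if p ≡ 3 mod 4. Taking (1 − χ(p)/p^4)^(-1) = p^4/(p^4 − χ(p)): (1 − (-1)/3^4)^(-1) · (1 − (1)/5^4)^(-1) · (1 − (-1)/7^4)^(-1) · (1 − (-1)/11^4)^(-1) · (1 − (1)/13^4)^(-1) · (1 − (1)/17^4)^(-1) · (1 − (-1)/19^4)^(-1) · (1 − (-1)/23^4)^(-1) · (1 − (1)/29^4)^(-1) · (1 − (-1)/31^4)^(-1) · (1 − (1)/37^4)^(-1) · (1 − (1)/41^4)^(-1) · (1 − (-1)/43^4)^(-1) · (1 − (-1)/47^4)^(-1) · (1 − (1)/53^4)^(-1) · (1 − (-1)/59^4)^(-1) · (1 − (1)/61^4)^(-1) · (1 − (-1)/67^4)^(-1) = 1651066280281380138536686837541579766361280941939967829361597654494040671703/1669523570694536178861740034086625672835197425049896317943747132528787456000.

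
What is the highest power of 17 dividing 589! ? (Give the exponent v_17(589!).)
v_17(589!) = 36

Legendre's formula: v_p(n!) = Σ_{k ≥ 1} ⌊n / p^k⌋. For p = 17, n = 589, the terms are:
  ⌊589/17^1⌋ = ⌊589/17⌋ = 34
  ⌊589/17^2⌋ = ⌊589/289⌋ = 2
(the next term ⌊589/17^3⌋ = 0, terminating the sum). Summing: v_17(589!) = 34 + 2 = 36.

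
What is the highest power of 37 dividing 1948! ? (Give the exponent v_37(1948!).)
v_37(1948!) = 53

Legendre's formula: v_p(n!) = Σ_{k ≥ 1} ⌊n / p^k⌋. For p = 37, n = 1948, the terms are:
  ⌊1948/37^1⌋ = ⌊1948/37⌋ = 52
  ⌊1948/37^2⌋ = ⌊1948/1369⌋ = 1
(the next term ⌊1948/37^3⌋ = 0, terminating the sum). Summing: v_37(1948!) = 52 + 1 = 53.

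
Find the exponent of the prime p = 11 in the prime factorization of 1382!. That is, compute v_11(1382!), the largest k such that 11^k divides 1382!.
v_11(1382!) = 137

Legendre's formula: v_p(n!) = Σ_{k ≥ 1} ⌊n / p^k⌋. For p = 11, n = 1382, the terms are:
  ⌊1382/11^1⌋ = ⌊1382/11⌋ = 125
  ⌊1382/11^2⌋ = ⌊1382/121⌋ = 11
  ⌊1382/11^3⌋ = ⌊1382/1331⌋ = 1
(the next term ⌊1382/11^4⌋ = 0, terminating the sum). Summing: v_11(1382!) = 125 + 11 + 1 = 137.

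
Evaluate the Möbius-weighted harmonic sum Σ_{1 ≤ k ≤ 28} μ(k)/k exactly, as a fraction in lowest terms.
Σ μ(k)/k = 4165258/111546435

Values of μ(k) for 1 ≤ k ≤ 28: μ(1) = 1, μ(2) = -1, μ(3) = -1, μ(5) = -1, μ(6) = 1, μ(7) = -1, μ(10) = 1, μ(11) = -1, μ(13) = -1, μ(14) = 1, μ(15) = 1, μ(17) = -1, μ(19) = -1, μ(21) = 1, μ(22) = 1, μ(23) = -1, μ(26) = 1, with μ = 0 on non-squarefree integers. Summing μ(k)/k for k where μ(k) ≠ 0 gives 4165258/111546435 ≈ 0.0373. (PNT ⟺ this sum → 0 as n → ∞.)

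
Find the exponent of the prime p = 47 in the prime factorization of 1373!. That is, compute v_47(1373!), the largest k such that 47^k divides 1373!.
v_47(1373!) = 29

Legendre's formula: v_p(n!) = Σ_{k ≥ 1} ⌊n / p^k⌋. For p = 47, n = 1373, the terms are:
  ⌊1373/47^1⌋ = ⌊1373/47⌋ = 29
(the next term ⌊1373/47^2⌋ = 0, terminating the sum). Summing: v_47(1373!) = 29 = 29.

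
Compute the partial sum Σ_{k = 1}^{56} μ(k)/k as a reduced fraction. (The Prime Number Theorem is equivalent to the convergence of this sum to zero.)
Σ μ(k)/k = -17255220085293371/10863052825730014910

Values of μ(k) for 1 ≤ k ≤ 56: μ(1) = 1, μ(2) = -1, μ(3) = -1, μ(5) = -1, μ(6) = 1, μ(7) = -1, μ(10) = 1, μ(11) = -1, μ(13) = -1, μ(14) = 1, μ(15) = 1, μ(17) = -1, μ(19) = -1, μ(21) = 1, μ(22) = 1, μ(23) = -1, μ(26) = 1, μ(29) = -1, μ(30) = -1, μ(31) = -1, μ(33) = 1, μ(34) = 1, μ(35) = 1, μ(37) = -1, μ(38) = 1, μ(39) = 1, μ(41) = -1, μ(42) = -1, μ(43) = -1, μ(46) = 1, μ(47) = -1, μ(51) = 1, μ(53) = -1, μ(55) = 1, with μ = 0 on non-squarefree integers. Summing μ(k)/k for k where μ(k) ≠ 0 gives -17255220085293371/10863052825730014910 ≈ -0.0016. (PNT ⟺ this sum → 0 as n → ∞.)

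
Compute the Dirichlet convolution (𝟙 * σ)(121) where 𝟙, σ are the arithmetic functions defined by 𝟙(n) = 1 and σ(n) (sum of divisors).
(𝟙 * σ)(121) = 146

Divisors of 121: [1, 11, 121]. For each d | 121:
  d = 1: 𝟙(1) · σ(121/1) = 1 · 133 = 133
  d = 11: 𝟙(11) · σ(121/11) = 1 · 12 = 12
  d = 121: 𝟙(121) · σ(121/121) = 1 · 1 = 1
Summing: (𝟙 * σ)(121) = 133 + 12 + 1 = 146.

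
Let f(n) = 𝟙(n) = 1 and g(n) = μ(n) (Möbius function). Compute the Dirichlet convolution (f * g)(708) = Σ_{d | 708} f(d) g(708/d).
(𝟙 * μ)(708) = 0

Divisors of 708: [1, 2, 3, 4, 6, 12, 59, 118, 177, 236, 354, 708]. For each d | 708:
  d = 1: 𝟙(1) · μ(708/1) = 1 · 0 = 0
  d = 2: 𝟙(2) · μ(708/2) = 1 · -1 = -1
  d = 3: 𝟙(3) · μ(708/3) = 1 · 0 = 0
  d = 4: 𝟙(4) · μ(708/4) = 1 · 1 = 1
  d = 6: 𝟙(6) · μ(708/6) = 1 · 1 = 1
  d = 12: 𝟙(12) · μ(708/12) = 1 · -1 = -1
  d = 59: 𝟙(59) · μ(708/59) = 1 · 0 = 0
  d = 118: 𝟙(118) · μ(708/118) = 1 · 1 = 1
  d = 177: 𝟙(177) · μ(708/177) = 1 · 0 = 0
  d = 236: 𝟙(236) · μ(708/236) = 1 · -1 = -1
  d = 354: 𝟙(354) · μ(708/354) = 1 · -1 = -1
  d = 708: 𝟙(708) · μ(708/708) = 1 · 1 = 1
Summing: (𝟙 * μ)(708) = 0 + -1 + 0 + 1 + 1 + -1 + 0 + 1 + 0 + -1 + -1 + 1 = 0.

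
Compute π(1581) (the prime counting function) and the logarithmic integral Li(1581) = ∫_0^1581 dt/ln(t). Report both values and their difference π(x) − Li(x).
π(1581) = 249;  Li(1581) ≈ 258.85;  π(x) − Li(x) ≈ -9.85.

Direct count of primes ≤ 1581 gives π(1581) = 249. Numerical evaluation of the logarithmic integral gives Li(1581) ≈ 258.85. The difference π(x) − Li(x) ≈ -9.85 is typically negative for small/moderate x (Li(x) overestimates), though Littlewood's theorem shows this sign changes infinitely often.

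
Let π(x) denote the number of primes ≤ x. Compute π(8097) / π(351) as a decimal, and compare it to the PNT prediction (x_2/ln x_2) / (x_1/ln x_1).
π(8097)/π(351) = 1018/70 ≈ 14.5429;  PNT prediction ≈ 15.0233.

π(351) = 70 and π(8097) = 1018, so π(8097)/π(351) ≈ 14.5429. The PNT-predicted ratio is (8097/ln(8097)) / (351/ln(351)) ≈ 15.0233. The two agree to within a few percent, as expected.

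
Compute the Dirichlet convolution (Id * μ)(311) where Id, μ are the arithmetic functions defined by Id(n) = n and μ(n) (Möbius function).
(Id * μ)(311) = 310

Divisors of 311: [1, 311]. For each d | 311:
  d = 1: Id(1) · μ(311/1) = 1 · -1 = -1
  d = 311: Id(311) · μ(311/311) = 311 · 1 = 311
Summing: (Id * μ)(311) = -1 + 311 = 310.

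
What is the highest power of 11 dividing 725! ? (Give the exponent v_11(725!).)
v_11(725!) = 70

Legendre's formula: v_p(n!) = Σ_{k ≥ 1} ⌊n / p^k⌋. For p = 11, n = 725, the terms are:
  ⌊725/11^1⌋ = ⌊725/11⌋ = 65
  ⌊725/11^2⌋ = ⌊725/121⌋ = 5
(the next term ⌊725/11^3⌋ = 0, terminating the sum). Summing: v_11(725!) = 65 + 5 = 70.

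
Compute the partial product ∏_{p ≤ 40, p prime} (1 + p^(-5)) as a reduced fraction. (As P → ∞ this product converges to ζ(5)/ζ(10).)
∏ = 233011615725255938572288274478934396372114341888/224936953086109917286174853620680141509079739945

The primes p ≤ 40 are [2, 3, 5, 7, 11, 13, 17, 19, 23, 29, 31, 37]. For each, (1 + 1/p^5) = (p^5 + 1)/p^5. Multiplying these fractions over p ∈ [2, 3, 5, 7, 11, 13, 17, 19, 23, 29, 31, 37] gives 233011615725255938572288274478934396372114341888/224936953086109917286174853620680141509079739945. (In the limit P → ∞ this tends to ζ(5)/ζ(10).)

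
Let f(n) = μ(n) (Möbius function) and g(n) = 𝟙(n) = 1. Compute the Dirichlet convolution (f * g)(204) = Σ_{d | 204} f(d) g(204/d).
(μ * 𝟙)(204) = 0

Divisors of 204: [1, 2, 3, 4, 6, 12, 17, 34, 51, 68, 102, 204]. For each d | 204:
  d = 1: μ(1) · 𝟙(204/1) = 1 · 1 = 1
  d = 2: μ(2) · 𝟙(204/2) = -1 · 1 = -1
  d = 3: μ(3) · 𝟙(204/3) = -1 · 1 = -1
  d = 4: μ(4) · 𝟙(204/4) = 0 · 1 = 0
  d = 6: μ(6) · 𝟙(204/6) = 1 · 1 = 1
  d = 12: μ(12) · 𝟙(204/12) = 0 · 1 = 0
  d = 17: μ(17) · 𝟙(204/17) = -1 · 1 = -1
  d = 34: μ(34) · 𝟙(204/34) = 1 · 1 = 1
  d = 51: μ(51) · 𝟙(204/51) = 1 · 1 = 1
  d = 68: μ(68) · 𝟙(204/68) = 0 · 1 = 0
  d = 102: μ(102) · 𝟙(204/102) = -1 · 1 = -1
  d = 204: μ(204) · 𝟙(204/204) = 0 · 1 = 0
Summing: (μ * 𝟙)(204) = 1 + -1 + -1 + 0 + 1 + 0 + -1 + 1 + 1 + 0 + -1 + 0 = 0.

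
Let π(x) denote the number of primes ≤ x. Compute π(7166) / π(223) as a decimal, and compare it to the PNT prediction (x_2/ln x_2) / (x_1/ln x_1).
π(7166)/π(223) = 916/48 ≈ 19.0833;  PNT prediction ≈ 19.5736.

π(223) = 48 and π(7166) = 916, so π(7166)/π(223) ≈ 19.0833. The PNT-predicted ratio is (7166/ln(7166)) / (223/ln(223)) ≈ 19.5736. The two agree to within a few percent, as expected.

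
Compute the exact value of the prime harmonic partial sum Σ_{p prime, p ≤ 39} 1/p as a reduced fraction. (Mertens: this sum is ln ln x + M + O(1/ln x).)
Σ 1/p = 11819186711467/7420738134810

π(39) = 12, so the primes ≤ 39 are [2, 3, 5, 7, 11, 13, 17, 19, 23, 29, 31, 37]. Summing 1/p over these primes: 11819186711467/7420738134810 ≈ 1.5927. Mertens estimate ln ln(39) + 0.2615 ≈ 1.5599.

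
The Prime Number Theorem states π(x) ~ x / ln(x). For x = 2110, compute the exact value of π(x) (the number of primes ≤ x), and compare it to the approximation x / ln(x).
π(2110) = 317;  x/ln(x) ≈ 275.66;  relative error ≈ 13.04%.

Directly count primes up to 2110: π(2110) = 317. The PNT approximation gives 2110/ln(2110) ≈ 2110/7.65444 ≈ 275.66. Relative error (π(x) − x/ln(x)) / π(x) ≈ 13.04%; the approximation is known to undercount slightly (Li(x) is a better estimate).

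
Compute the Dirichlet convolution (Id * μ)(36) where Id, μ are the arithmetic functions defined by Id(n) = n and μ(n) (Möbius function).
(Id * μ)(36) = 12

Divisors of 36: [1, 2, 3, 4, 6, 9, 12, 18, 36]. For each d | 36:
  d = 1: Id(1) · μ(36/1) = 1 · 0 = 0
  d = 2: Id(2) · μ(36/2) = 2 · 0 = 0
  d = 3: Id(3) · μ(36/3) = 3 · 0 = 0
  d = 4: Id(4) · μ(36/4) = 4 · 0 = 0
  d = 6: Id(6) · μ(36/6) = 6 · 1 = 6
  d = 9: Id(9) · μ(36/9) = 9 · 0 = 0
  d = 12: Id(12) · μ(36/12) = 12 · -1 = -12
  d = 18: Id(18) · μ(36/18) = 18 · -1 = -18
  d = 36: Id(36) · μ(36/36) = 36 · 1 = 36
Summing: (Id * μ)(36) = 0 + 0 + 0 + 0 + 6 + 0 + -12 + -18 + 36 = 12.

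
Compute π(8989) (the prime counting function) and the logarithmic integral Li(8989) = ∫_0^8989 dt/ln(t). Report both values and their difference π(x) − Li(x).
π(8989) = 1116;  Li(8989) ≈ 1135.74;  π(x) − Li(x) ≈ -19.74.

Direct count of primes ≤ 8989 gives π(8989) = 1116. Numerical evaluation of the logarithmic integral gives Li(8989) ≈ 1135.74. The difference π(x) − Li(x) ≈ -19.74 is typically negative for small/moderate x (Li(x) overestimates), though Littlewood's theorem shows this sign changes infinitely often.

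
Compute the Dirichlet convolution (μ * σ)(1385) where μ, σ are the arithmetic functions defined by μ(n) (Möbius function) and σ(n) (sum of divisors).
(μ * σ)(1385) = 1385

Divisors of 1385: [1, 5, 277, 1385]. For each d | 1385:
  d = 1: μ(1) · σ(1385/1) = 1 · 1668 = 1668
  d = 5: μ(5) · σ(1385/5) = -1 · 278 = -278
  d = 277: μ(277) · σ(1385/277) = -1 · 6 = -6
  d = 1385: μ(1385) · σ(1385/1385) = 1 · 1 = 1
Summing: (μ * σ)(1385) = 1668 + -278 + -6 + 1 = 1385.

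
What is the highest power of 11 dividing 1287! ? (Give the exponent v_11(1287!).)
v_11(1287!) = 127

Legendre's formula: v_p(n!) = Σ_{k ≥ 1} ⌊n / p^k⌋. For p = 11, n = 1287, the terms are:
  ⌊1287/11^1⌋ = ⌊1287/11⌋ = 117
  ⌊1287/11^2⌋ = ⌊1287/121⌋ = 10
(the next term ⌊1287/11^3⌋ = 0, terminating the sum). Summing: v_11(1287!) = 117 + 10 = 127.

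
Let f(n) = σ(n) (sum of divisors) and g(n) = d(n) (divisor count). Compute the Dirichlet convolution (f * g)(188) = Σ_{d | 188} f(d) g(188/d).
(σ * d)(188) = 800

Divisors of 188: [1, 2, 4, 47, 94, 188]. For each d | 188:
  d = 1: σ(1) · d(188/1) = 1 · 6 = 6
  d = 2: σ(2) · d(188/2) = 3 · 4 = 12
  d = 4: σ(4) · d(188/4) = 7 · 2 = 14
  d = 47: σ(47) · d(188/47) = 48 · 3 = 144
  d = 94: σ(94) · d(188/94) = 144 · 2 = 288
  d = 188: σ(188) · d(188/188) = 336 · 1 = 336
Summing: (σ * d)(188) = 6 + 12 + 14 + 144 + 288 + 336 = 800.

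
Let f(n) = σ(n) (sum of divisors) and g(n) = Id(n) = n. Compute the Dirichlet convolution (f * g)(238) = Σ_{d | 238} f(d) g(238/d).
(σ * Id)(238) = 2625

Divisors of 238: [1, 2, 7, 14, 17, 34, 119, 238]. For each d | 238:
  d = 1: σ(1) · Id(238/1) = 1 · 238 = 238
  d = 2: σ(2) · Id(238/2) = 3 · 119 = 357
  d = 7: σ(7) · Id(238/7) = 8 · 34 = 272
  d = 14: σ(14) · Id(238/14) = 24 · 17 = 408
  d = 17: σ(17) · Id(238/17) = 18 · 14 = 252
  d = 34: σ(34) · Id(238/34) = 54 · 7 = 378
  d = 119: σ(119) · Id(238/119) = 144 · 2 = 288
  d = 238: σ(238) · Id(238/238) = 432 · 1 = 432
Summing: (σ * Id)(238) = 238 + 357 + 272 + 408 + 252 + 378 + 288 + 432 = 2625.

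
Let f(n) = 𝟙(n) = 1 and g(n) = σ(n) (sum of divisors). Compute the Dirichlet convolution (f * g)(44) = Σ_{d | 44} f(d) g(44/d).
(𝟙 * σ)(44) = 143

Divisors of 44: [1, 2, 4, 11, 22, 44]. For each d | 44:
  d = 1: 𝟙(1) · σ(44/1) = 1 · 84 = 84
  d = 2: 𝟙(2) · σ(44/2) = 1 · 36 = 36
  d = 4: 𝟙(4) · σ(44/4) = 1 · 12 = 12
  d = 11: 𝟙(11) · σ(44/11) = 1 · 7 = 7
  d = 22: 𝟙(22) · σ(44/22) = 1 · 3 = 3
  d = 44: 𝟙(44) · σ(44/44) = 1 · 1 = 1
Summing: (𝟙 * σ)(44) = 84 + 36 + 12 + 7 + 3 + 1 = 143.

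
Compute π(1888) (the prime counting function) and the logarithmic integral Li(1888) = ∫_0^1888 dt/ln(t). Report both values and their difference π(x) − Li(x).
π(1888) = 289;  Li(1888) ≈ 300.02;  π(x) − Li(x) ≈ -11.02.

Direct count of primes ≤ 1888 gives π(1888) = 289. Numerical evaluation of the logarithmic integral gives Li(1888) ≈ 300.02. The difference π(x) − Li(x) ≈ -11.02 is typically negative for small/moderate x (Li(x) overestimates), though Littlewood's theorem shows this sign changes infinitely often.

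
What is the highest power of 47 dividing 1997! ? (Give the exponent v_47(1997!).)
v_47(1997!) = 42

Legendre's formula: v_p(n!) = Σ_{k ≥ 1} ⌊n / p^k⌋. For p = 47, n = 1997, the terms are:
  ⌊1997/47^1⌋ = ⌊1997/47⌋ = 42
(the next term ⌊1997/47^2⌋ = 0, terminating the sum). Summing: v_47(1997!) = 42 = 42.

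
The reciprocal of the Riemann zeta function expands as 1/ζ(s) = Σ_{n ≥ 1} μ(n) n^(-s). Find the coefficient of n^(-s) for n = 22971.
μ(22971) = 1

Factor n = 22971 = 3 · 13 · 19 · 31. μ(n) = 0 if any exponent ≥ 2 (not squarefree); otherwise μ(n) = (−1)^{ω(n)} where ω(n) is the number of distinct prime factors. Applying: μ(22971) = 1.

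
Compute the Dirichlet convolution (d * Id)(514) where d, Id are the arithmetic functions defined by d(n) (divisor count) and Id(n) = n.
(d * Id)(514) = 1036

Divisors of 514: [1, 2, 257, 514]. For each d | 514:
  d = 1: d(1) · Id(514/1) = 1 · 514 = 514
  d = 2: d(2) · Id(514/2) = 2 · 257 = 514
  d = 257: d(257) · Id(514/257) = 2 · 2 = 4
  d = 514: d(514) · Id(514/514) = 4 · 1 = 4
Summing: (d * Id)(514) = 514 + 514 + 4 + 4 = 1036.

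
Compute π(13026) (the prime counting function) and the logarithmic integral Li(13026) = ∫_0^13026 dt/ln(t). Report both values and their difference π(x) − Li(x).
π(13026) = 1551;  Li(13026) ≈ 1569.85;  π(x) − Li(x) ≈ -18.85.

Direct count of primes ≤ 13026 gives π(13026) = 1551. Numerical evaluation of the logarithmic integral gives Li(13026) ≈ 1569.85. The difference π(x) − Li(x) ≈ -18.85 is typically negative for small/moderate x (Li(x) overestimates), though Littlewood's theorem shows this sign changes infinitely often.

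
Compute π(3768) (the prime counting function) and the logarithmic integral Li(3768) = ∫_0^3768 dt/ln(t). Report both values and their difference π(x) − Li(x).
π(3768) = 524;  Li(3768) ≈ 537.29;  π(x) − Li(x) ≈ -13.29.

Direct count of primes ≤ 3768 gives π(3768) = 524. Numerical evaluation of the logarithmic integral gives Li(3768) ≈ 537.29. The difference π(x) − Li(x) ≈ -13.29 is typically negative for small/moderate x (Li(x) overestimates), though Littlewood's theorem shows this sign changes infinitely often.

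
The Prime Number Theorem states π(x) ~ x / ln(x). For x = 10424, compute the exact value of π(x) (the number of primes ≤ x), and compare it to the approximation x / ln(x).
π(10424) = 1274;  x/ln(x) ≈ 1126.69;  relative error ≈ 11.56%.

Directly count primes up to 10424: π(10424) = 1274. The PNT approximation gives 10424/ln(10424) ≈ 10424/9.25187 ≈ 1126.69. Relative error (π(x) − x/ln(x)) / π(x) ≈ 11.56%; the approximation is known to undercount slightly (Li(x) is a better estimate).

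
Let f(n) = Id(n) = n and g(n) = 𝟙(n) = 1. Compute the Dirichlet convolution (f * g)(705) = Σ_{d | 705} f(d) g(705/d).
(Id * 𝟙)(705) = 1152

Divisors of 705: [1, 3, 5, 15, 47, 141, 235, 705]. For each d | 705:
  d = 1: Id(1) · 𝟙(705/1) = 1 · 1 = 1
  d = 3: Id(3) · 𝟙(705/3) = 3 · 1 = 3
  d = 5: Id(5) · 𝟙(705/5) = 5 · 1 = 5
  d = 15: Id(15) · 𝟙(705/15) = 15 · 1 = 15
  d = 47: Id(47) · 𝟙(705/47) = 47 · 1 = 47
  d = 141: Id(141) · 𝟙(705/141) = 141 · 1 = 141
  d = 235: Id(235) · 𝟙(705/235) = 235 · 1 = 235
  d = 705: Id(705) · 𝟙(705/705) = 705 · 1 = 705
Summing: (Id * 𝟙)(705) = 1 + 3 + 5 + 15 + 47 + 141 + 235 + 705 = 1152.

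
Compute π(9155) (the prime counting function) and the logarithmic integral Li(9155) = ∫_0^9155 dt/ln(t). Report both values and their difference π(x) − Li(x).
π(9155) = 1134;  Li(9155) ≈ 1153.96;  π(x) − Li(x) ≈ -19.96.

Direct count of primes ≤ 9155 gives π(9155) = 1134. Numerical evaluation of the logarithmic integral gives Li(9155) ≈ 1153.96. The difference π(x) − Li(x) ≈ -19.96 is typically negative for small/moderate x (Li(x) overestimates), though Littlewood's theorem shows this sign changes infinitely often.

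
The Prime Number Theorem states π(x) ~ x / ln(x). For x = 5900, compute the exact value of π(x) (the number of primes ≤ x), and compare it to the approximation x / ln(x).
π(5900) = 776;  x/ln(x) ≈ 679.51;  relative error ≈ 12.43%.

Directly count primes up to 5900: π(5900) = 776. The PNT approximation gives 5900/ln(5900) ≈ 5900/8.68271 ≈ 679.51. Relative error (π(x) − x/ln(x)) / π(x) ≈ 12.43%; the approximation is known to undercount slightly (Li(x) is a better estimate).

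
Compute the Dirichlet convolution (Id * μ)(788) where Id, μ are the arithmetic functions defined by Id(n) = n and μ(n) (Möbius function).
(Id * μ)(788) = 392

Divisors of 788: [1, 2, 4, 197, 394, 788]. For each d | 788:
  d = 1: Id(1) · μ(788/1) = 1 · 0 = 0
  d = 2: Id(2) · μ(788/2) = 2 · 1 = 2
  d = 4: Id(4) · μ(788/4) = 4 · -1 = -4
  d = 197: Id(197) · μ(788/197) = 197 · 0 = 0
  d = 394: Id(394) · μ(788/394) = 394 · -1 = -394
  d = 788: Id(788) · μ(788/788) = 788 · 1 = 788
Summing: (Id * μ)(788) = 0 + 2 + -4 + 0 + -394 + 788 = 392.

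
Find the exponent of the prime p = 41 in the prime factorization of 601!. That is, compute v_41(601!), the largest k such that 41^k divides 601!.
v_41(601!) = 14

Legendre's formula: v_p(n!) = Σ_{k ≥ 1} ⌊n / p^k⌋. For p = 41, n = 601, the terms are:
  ⌊601/41^1⌋ = ⌊601/41⌋ = 14
(the next term ⌊601/41^2⌋ = 0, terminating the sum). Summing: v_41(601!) = 14 = 14.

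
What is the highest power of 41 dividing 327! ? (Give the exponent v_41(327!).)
v_41(327!) = 7

Legendre's formula: v_p(n!) = Σ_{k ≥ 1} ⌊n / p^k⌋. For p = 41, n = 327, the terms are:
  ⌊327/41^1⌋ = ⌊327/41⌋ = 7
(the next term ⌊327/41^2⌋ = 0, terminating the sum). Summing: v_41(327!) = 7 = 7.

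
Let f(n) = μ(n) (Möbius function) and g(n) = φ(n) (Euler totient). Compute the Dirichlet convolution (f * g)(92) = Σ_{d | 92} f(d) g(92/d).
(μ * φ)(92) = 21

Divisors of 92: [1, 2, 4, 23, 46, 92]. For each d | 92:
  d = 1: μ(1) · φ(92/1) = 1 · 44 = 44
  d = 2: μ(2) · φ(92/2) = -1 · 22 = -22
  d = 4: μ(4) · φ(92/4) = 0 · 22 = 0
  d = 23: μ(23) · φ(92/23) = -1 · 2 = -2
  d = 46: μ(46) · φ(92/46) = 1 · 1 = 1
  d = 92: μ(92) · φ(92/92) = 0 · 1 = 0
Summing: (μ * φ)(92) = 44 + -22 + 0 + -2 + 1 + 0 = 21.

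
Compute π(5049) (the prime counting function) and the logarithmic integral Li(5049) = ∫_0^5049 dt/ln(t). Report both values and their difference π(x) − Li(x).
π(5049) = 675;  Li(5049) ≈ 690.03;  π(x) − Li(x) ≈ -15.03.

Direct count of primes ≤ 5049 gives π(5049) = 675. Numerical evaluation of the logarithmic integral gives Li(5049) ≈ 690.03. The difference π(x) − Li(x) ≈ -15.03 is typically negative for small/moderate x (Li(x) overestimates), though Littlewood's theorem shows this sign changes infinitely often.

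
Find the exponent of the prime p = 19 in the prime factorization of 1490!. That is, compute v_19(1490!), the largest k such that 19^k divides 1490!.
v_19(1490!) = 82

Legendre's formula: v_p(n!) = Σ_{k ≥ 1} ⌊n / p^k⌋. For p = 19, n = 1490, the terms are:
  ⌊1490/19^1⌋ = ⌊1490/19⌋ = 78
  ⌊1490/19^2⌋ = ⌊1490/361⌋ = 4
(the next term ⌊1490/19^3⌋ = 0, terminating the sum). Summing: v_19(1490!) = 78 + 4 = 82.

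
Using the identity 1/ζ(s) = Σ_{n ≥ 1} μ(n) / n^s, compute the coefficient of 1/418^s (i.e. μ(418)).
μ(418) = -1

Factor n = 418 = 2 · 11 · 19. μ(n) = 0 if any exponent ≥ 2 (not squarefree); otherwise μ(n) = (−1)^{ω(n)} where ω(n) is the number of distinct prime factors. Applying: μ(418) = -1.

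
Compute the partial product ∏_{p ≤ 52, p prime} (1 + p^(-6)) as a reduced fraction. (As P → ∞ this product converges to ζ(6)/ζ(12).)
∏ = 862155056480201047883460386910418315829132841121015872043175453729006428800800000/847666095717512475523225986389496867701830685289319692004055511811488189213173229

The primes p ≤ 52 are [2, 3, 5, 7, 11, 13, 17, 19, 23, 29, 31, 37, 41, 43, 47]. For each, (1 + 1/p^6) = (p^6 + 1)/p^6. Multiplying these fractions over p ∈ [2, 3, 5, 7, 11, 13, 17, 19, 23, 29, 31, 37, 41, 43, 47] gives 862155056480201047883460386910418315829132841121015872043175453729006428800800000/847666095717512475523225986389496867701830685289319692004055511811488189213173229. (In the limit P → ∞ this tends to ζ(6)/ζ(12).)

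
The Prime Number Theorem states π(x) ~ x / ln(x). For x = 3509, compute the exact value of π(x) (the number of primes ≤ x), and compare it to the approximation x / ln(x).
π(3509) = 489;  x/ln(x) ≈ 429.86;  relative error ≈ 12.09%.

Directly count primes up to 3509: π(3509) = 489. The PNT approximation gives 3509/ln(3509) ≈ 3509/8.16309 ≈ 429.86. Relative error (π(x) − x/ln(x)) / π(x) ≈ 12.09%; the approximation is known to undercount slightly (Li(x) is a better estimate).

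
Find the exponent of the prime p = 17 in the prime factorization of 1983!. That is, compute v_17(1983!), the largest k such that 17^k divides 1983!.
v_17(1983!) = 122

Legendre's formula: v_p(n!) = Σ_{k ≥ 1} ⌊n / p^k⌋. For p = 17, n = 1983, the terms are:
  ⌊1983/17^1⌋ = ⌊1983/17⌋ = 116
  ⌊1983/17^2⌋ = ⌊1983/289⌋ = 6
(the next term ⌊1983/17^3⌋ = 0, terminating the sum). Summing: v_17(1983!) = 116 + 6 = 122.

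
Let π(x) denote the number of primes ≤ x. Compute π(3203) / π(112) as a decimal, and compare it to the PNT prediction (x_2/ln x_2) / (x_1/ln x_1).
π(3203)/π(112) = 453/29 ≈ 15.6207;  PNT prediction ≈ 16.7175.

π(112) = 29 and π(3203) = 453, so π(3203)/π(112) ≈ 15.6207. The PNT-predicted ratio is (3203/ln(3203)) / (112/ln(112)) ≈ 16.7175. The two agree to within a few percent, as expected.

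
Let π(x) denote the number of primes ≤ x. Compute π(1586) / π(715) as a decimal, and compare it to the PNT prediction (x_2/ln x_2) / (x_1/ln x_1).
π(1586)/π(715) = 250/127 ≈ 1.9685;  PNT prediction ≈ 1.9784.

π(715) = 127 and π(1586) = 250, so π(1586)/π(715) ≈ 1.9685. The PNT-predicted ratio is (1586/ln(1586)) / (715/ln(715)) ≈ 1.9784. The two agree to within a few percent, as expected.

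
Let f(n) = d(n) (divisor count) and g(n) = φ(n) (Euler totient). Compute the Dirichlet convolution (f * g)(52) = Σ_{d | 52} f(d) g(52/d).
(d * φ)(52) = 98

Divisors of 52: [1, 2, 4, 13, 26, 52]. For each d | 52:
  d = 1: d(1) · φ(52/1) = 1 · 24 = 24
  d = 2: d(2) · φ(52/2) = 2 · 12 = 24
  d = 4: d(4) · φ(52/4) = 3 · 12 = 36
  d = 13: d(13) · φ(52/13) = 2 · 2 = 4
  d = 26: d(26) · φ(52/26) = 4 · 1 = 4
  d = 52: d(52) · φ(52/52) = 6 · 1 = 6
Summing: (d * φ)(52) = 24 + 24 + 36 + 4 + 4 + 6 = 98.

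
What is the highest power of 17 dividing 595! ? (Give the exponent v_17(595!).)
v_17(595!) = 37

Legendre's formula: v_p(n!) = Σ_{k ≥ 1} ⌊n / p^k⌋. For p = 17, n = 595, the terms are:
  ⌊595/17^1⌋ = ⌊595/17⌋ = 35
  ⌊595/17^2⌋ = ⌊595/289⌋ = 2
(the next term ⌊595/17^3⌋ = 0, terminating the sum). Summing: v_17(595!) = 35 + 2 = 37.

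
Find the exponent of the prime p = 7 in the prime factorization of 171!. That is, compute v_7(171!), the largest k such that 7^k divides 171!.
v_7(171!) = 27

Legendre's formula: v_p(n!) = Σ_{k ≥ 1} ⌊n / p^k⌋. For p = 7, n = 171, the terms are:
  ⌊171/7^1⌋ = ⌊171/7⌋ = 24
  ⌊171/7^2⌋ = ⌊171/49⌋ = 3
(the next term ⌊171/7^3⌋ = 0, terminating the sum). Summing: v_7(171!) = 24 + 3 = 27.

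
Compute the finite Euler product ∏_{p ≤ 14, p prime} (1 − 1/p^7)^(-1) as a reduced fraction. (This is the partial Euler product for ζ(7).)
∏ = 3823532992398595385956921875/3791873603058129477401581447

The primes p ≤ 14 are [2, 3, 5, 7, 11, 13]. For each prime, (1 − 1/p^7)^(-1) = p^7 / (p^7 − 1). The product is (1 − 1/2^7)^(-1), (1 − 1/3^7)^(-1), (1 − 1/5^7)^(-1), (1 − 1/7^7)^(-1), (1 − 1/11^7)^(-1), (1 − 1/13^7)^(-1) = ∏ p^7 / (p^7 − 1) = 3823532992398595385956921875/3791873603058129477401581447.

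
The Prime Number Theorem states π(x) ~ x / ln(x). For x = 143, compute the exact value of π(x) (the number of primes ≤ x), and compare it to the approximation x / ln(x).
π(143) = 34;  x/ln(x) ≈ 28.81;  relative error ≈ 15.25%.

Directly count primes up to 143: π(143) = 34. The PNT approximation gives 143/ln(143) ≈ 143/4.96284 ≈ 28.81. Relative error (π(x) − x/ln(x)) / π(x) ≈ 15.25%; the approximation is known to undercount slightly (Li(x) is a better estimate).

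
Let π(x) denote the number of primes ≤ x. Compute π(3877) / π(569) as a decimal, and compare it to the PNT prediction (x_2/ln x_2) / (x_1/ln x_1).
π(3877)/π(569) = 537/104 ≈ 5.1635;  PNT prediction ≈ 5.2313.

π(569) = 104 and π(3877) = 537, so π(3877)/π(569) ≈ 5.1635. The PNT-predicted ratio is (3877/ln(3877)) / (569/ln(569)) ≈ 5.2313. The two agree to within a few percent, as expected.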